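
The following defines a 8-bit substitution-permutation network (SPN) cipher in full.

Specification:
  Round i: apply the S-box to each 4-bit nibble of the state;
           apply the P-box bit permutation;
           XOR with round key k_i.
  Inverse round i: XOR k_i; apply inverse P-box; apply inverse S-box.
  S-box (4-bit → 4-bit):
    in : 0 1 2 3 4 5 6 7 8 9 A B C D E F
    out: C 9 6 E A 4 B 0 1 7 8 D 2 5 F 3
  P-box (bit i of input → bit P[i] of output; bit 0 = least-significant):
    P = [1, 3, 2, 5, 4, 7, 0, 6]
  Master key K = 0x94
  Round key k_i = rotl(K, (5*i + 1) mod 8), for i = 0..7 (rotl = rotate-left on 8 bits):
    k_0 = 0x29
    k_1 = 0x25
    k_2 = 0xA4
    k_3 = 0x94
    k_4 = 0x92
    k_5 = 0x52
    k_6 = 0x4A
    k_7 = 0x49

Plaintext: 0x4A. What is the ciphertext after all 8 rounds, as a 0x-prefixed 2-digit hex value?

s_0 = plaintext = 0x4A
s_1 = Round(s_0, k_0) = 0xC9
s_2 = Round(s_1, k_1) = 0xAB
s_3 = Round(s_2, k_2) = 0xC2
s_4 = Round(s_3, k_3) = 0x18
s_5 = Round(s_4, k_4) = 0xC0
s_6 = Round(s_5, k_5) = 0xF6
s_7 = Round(s_6, k_6) = 0xF0
s_8 = Round(s_7, k_7) = 0xFD

0xFD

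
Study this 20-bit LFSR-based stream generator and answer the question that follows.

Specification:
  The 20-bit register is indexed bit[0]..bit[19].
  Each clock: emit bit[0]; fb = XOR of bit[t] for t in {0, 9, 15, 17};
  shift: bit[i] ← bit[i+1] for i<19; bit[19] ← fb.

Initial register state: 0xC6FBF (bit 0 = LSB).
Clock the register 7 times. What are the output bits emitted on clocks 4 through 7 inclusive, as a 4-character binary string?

reg_0 = 0xC6FBF
clock 1: out=1, reg = 0x637DF
clock 2: out=1, reg = 0xB1BEF
clock 3: out=1, reg = 0xD8DF7
clock 4: out=1, reg = 0x6C6FB
clock 5: out=1, reg = 0x3637D
clock 6: out=1, reg = 0x9B1BE
clock 7: out=0, reg = 0xCD8DF

1110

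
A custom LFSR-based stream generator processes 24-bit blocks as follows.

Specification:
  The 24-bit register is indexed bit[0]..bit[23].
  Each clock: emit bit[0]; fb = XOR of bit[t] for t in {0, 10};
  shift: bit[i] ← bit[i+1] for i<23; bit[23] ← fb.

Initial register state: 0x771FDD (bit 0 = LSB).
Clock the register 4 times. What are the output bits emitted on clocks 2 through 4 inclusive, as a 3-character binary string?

reg_0 = 0x771FDD
clock 1: out=1, reg = 0x3B8FEE
clock 2: out=0, reg = 0x9DC7F7
clock 3: out=1, reg = 0x4EE3FB
clock 4: out=1, reg = 0xA771FD

011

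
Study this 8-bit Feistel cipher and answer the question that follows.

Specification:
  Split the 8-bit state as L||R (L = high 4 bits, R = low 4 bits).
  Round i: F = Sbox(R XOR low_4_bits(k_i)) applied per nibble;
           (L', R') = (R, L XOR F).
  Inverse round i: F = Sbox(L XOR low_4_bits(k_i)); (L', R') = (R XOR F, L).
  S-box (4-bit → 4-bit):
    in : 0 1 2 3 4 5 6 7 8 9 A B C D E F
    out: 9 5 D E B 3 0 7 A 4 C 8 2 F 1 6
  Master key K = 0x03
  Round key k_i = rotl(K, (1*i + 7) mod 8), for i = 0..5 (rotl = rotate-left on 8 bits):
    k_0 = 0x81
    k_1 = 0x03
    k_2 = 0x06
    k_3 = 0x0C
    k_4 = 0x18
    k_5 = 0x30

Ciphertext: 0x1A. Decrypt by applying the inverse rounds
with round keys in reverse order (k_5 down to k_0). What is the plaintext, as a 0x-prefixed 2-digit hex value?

0x83

s_0 = ciphertext = 0x1A
s_1 = InvRound(s_0, k_5) = 0xF1
s_2 = InvRound(s_1, k_4) = 0x6F
s_3 = InvRound(s_2, k_3) = 0x36
s_4 = InvRound(s_3, k_2) = 0x53
s_5 = InvRound(s_4, k_1) = 0x35
s_6 = InvRound(s_5, k_0) = 0x83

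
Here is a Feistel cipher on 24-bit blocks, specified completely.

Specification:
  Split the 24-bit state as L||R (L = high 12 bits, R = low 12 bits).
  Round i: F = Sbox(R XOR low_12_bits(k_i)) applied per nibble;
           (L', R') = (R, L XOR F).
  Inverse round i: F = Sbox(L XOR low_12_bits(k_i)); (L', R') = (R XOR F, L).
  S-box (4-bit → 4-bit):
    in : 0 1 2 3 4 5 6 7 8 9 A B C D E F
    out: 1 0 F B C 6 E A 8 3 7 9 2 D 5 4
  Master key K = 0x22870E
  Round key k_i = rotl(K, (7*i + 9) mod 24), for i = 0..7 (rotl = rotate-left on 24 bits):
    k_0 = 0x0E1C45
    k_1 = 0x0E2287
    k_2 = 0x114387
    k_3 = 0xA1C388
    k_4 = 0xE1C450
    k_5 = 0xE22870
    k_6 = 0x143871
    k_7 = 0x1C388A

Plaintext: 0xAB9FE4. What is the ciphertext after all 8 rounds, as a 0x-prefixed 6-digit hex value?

0xE0DB4F

s_0 = plaintext = 0xAB9FE4
s_1 = Round(s_0, k_0) = 0xFE41C9
s_2 = Round(s_1, k_1) = 0x1C9421
s_3 = Round(s_2, k_2) = 0x421BB7
s_4 = Round(s_3, k_3) = 0xBB7C95
s_5 = Round(s_4, k_4) = 0xC95391
s_6 = Round(s_5, k_5) = 0x3915C5
s_7 = Round(s_6, k_6) = 0x5C5E0D
s_8 = Round(s_7, k_7) = 0xE0DB4F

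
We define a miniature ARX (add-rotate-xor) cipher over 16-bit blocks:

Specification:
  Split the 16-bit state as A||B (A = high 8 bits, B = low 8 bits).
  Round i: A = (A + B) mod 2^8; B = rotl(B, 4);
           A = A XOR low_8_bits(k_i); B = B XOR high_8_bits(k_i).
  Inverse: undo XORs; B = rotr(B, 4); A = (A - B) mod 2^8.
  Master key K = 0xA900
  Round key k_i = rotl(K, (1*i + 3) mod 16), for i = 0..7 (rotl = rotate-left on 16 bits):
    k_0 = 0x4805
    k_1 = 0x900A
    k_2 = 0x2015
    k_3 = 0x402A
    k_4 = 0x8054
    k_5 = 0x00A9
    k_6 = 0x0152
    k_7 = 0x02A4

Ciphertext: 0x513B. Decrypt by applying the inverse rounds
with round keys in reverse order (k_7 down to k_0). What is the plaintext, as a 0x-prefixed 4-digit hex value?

0xBC77

s_0 = ciphertext = 0x513B
s_1 = InvRound(s_0, k_7) = 0x6293
s_2 = InvRound(s_1, k_6) = 0x0729
s_3 = InvRound(s_2, k_5) = 0x1C92
s_4 = InvRound(s_3, k_4) = 0x2721
s_5 = InvRound(s_4, k_3) = 0xF716
s_6 = InvRound(s_5, k_2) = 0x7F63
s_7 = InvRound(s_6, k_1) = 0x363F
s_8 = InvRound(s_7, k_0) = 0xBC77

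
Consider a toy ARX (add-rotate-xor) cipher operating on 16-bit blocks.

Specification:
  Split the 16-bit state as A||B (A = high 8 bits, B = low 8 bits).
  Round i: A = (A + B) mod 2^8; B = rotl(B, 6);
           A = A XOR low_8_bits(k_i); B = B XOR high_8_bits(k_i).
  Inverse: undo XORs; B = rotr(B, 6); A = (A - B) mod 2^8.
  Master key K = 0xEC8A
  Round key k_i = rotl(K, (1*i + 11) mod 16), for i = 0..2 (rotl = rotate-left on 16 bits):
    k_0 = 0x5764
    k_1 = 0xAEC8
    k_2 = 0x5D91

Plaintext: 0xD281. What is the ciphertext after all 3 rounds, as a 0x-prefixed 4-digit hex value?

s_0 = plaintext = 0xD281
s_1 = Round(s_0, k_0) = 0x3737
s_2 = Round(s_1, k_1) = 0xA663
s_3 = Round(s_2, k_2) = 0x9885

0x9885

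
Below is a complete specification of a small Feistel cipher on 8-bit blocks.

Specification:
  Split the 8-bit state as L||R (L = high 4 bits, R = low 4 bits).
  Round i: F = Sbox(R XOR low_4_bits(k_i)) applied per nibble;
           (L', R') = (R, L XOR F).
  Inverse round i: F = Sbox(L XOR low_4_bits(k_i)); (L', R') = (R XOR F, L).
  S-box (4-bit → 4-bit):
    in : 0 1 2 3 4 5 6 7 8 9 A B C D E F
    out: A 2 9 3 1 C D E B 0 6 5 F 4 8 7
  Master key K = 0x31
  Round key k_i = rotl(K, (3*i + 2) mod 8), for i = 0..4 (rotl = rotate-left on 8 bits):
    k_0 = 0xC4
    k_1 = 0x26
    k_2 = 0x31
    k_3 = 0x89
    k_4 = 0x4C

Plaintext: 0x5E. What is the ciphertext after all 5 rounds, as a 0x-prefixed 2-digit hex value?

s_0 = plaintext = 0x5E
s_1 = Round(s_0, k_0) = 0xE3
s_2 = Round(s_1, k_1) = 0x32
s_3 = Round(s_2, k_2) = 0x20
s_4 = Round(s_3, k_3) = 0x02
s_5 = Round(s_4, k_4) = 0x28

0x28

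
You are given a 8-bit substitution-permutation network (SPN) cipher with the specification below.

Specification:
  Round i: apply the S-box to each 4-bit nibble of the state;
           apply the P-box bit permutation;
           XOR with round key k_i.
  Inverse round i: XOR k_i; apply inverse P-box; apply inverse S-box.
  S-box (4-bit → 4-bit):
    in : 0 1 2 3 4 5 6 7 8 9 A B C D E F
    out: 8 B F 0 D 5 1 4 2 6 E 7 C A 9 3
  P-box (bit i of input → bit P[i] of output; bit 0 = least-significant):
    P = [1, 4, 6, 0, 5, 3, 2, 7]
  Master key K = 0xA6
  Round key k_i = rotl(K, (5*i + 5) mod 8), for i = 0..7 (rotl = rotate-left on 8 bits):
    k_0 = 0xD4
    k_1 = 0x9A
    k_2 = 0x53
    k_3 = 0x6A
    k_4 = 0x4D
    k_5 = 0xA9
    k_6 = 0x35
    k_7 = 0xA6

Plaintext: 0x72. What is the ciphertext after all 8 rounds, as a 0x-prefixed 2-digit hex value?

0xDC

s_0 = plaintext = 0x72
s_1 = Round(s_0, k_0) = 0x83
s_2 = Round(s_1, k_1) = 0x92
s_3 = Round(s_2, k_2) = 0x0C
s_4 = Round(s_3, k_3) = 0xAB
s_5 = Round(s_4, k_4) = 0x93
s_6 = Round(s_5, k_5) = 0xA5
s_7 = Round(s_6, k_6) = 0xFB
s_8 = Round(s_7, k_7) = 0xDC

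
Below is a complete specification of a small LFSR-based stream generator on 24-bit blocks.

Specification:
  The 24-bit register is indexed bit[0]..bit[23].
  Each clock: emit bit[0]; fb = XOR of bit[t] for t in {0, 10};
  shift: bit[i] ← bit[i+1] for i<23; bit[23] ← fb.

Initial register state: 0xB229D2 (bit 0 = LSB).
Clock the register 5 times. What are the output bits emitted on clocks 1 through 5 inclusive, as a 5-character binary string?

01001

reg_0 = 0xB229D2
clock 1: out=0, reg = 0x5914E9
clock 2: out=1, reg = 0x2C8A74
clock 3: out=0, reg = 0x16453A
clock 4: out=0, reg = 0x8B229D
clock 5: out=1, reg = 0xC5914E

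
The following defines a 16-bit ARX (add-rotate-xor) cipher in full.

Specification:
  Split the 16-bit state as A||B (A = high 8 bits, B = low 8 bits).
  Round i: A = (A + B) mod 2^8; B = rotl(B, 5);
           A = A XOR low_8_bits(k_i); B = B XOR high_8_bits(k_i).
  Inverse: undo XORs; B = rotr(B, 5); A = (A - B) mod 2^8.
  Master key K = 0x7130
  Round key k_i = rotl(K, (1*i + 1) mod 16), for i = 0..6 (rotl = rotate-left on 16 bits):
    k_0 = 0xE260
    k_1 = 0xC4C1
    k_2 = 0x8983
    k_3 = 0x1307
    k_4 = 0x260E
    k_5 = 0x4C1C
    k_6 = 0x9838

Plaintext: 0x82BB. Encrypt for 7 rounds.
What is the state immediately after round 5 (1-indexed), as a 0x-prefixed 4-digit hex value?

s_0 = plaintext = 0x82BB
s_1 = Round(s_0, k_0) = 0x5D95
s_2 = Round(s_1, k_1) = 0x3376
s_3 = Round(s_2, k_2) = 0x2A47
s_4 = Round(s_3, k_3) = 0x76FB
s_5 = Round(s_4, k_4) = 0x7F59
s_6 = Round(s_5, k_5) = 0xC467
s_7 = Round(s_6, k_6) = 0x1374

0x7F59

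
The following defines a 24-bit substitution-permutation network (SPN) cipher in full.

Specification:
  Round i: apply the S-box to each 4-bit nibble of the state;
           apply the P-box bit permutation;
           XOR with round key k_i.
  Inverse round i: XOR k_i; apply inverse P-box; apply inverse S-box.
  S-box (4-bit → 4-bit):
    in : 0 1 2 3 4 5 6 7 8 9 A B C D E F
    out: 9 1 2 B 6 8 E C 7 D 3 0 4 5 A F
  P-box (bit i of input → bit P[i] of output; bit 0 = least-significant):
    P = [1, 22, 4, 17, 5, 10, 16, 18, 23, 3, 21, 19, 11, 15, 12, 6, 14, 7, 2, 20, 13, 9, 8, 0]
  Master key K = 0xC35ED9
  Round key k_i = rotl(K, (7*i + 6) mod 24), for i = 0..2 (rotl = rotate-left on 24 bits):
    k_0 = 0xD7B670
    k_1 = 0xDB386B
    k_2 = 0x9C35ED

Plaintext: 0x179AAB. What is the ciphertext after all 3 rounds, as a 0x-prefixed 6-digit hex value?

0x12BEF5

s_0 = plaintext = 0x179AAB
s_1 = Round(s_0, k_0) = 0x478A1C
s_2 = Round(s_1, k_1) = 0x4BA357
s_3 = Round(s_2, k_2) = 0x12BEF5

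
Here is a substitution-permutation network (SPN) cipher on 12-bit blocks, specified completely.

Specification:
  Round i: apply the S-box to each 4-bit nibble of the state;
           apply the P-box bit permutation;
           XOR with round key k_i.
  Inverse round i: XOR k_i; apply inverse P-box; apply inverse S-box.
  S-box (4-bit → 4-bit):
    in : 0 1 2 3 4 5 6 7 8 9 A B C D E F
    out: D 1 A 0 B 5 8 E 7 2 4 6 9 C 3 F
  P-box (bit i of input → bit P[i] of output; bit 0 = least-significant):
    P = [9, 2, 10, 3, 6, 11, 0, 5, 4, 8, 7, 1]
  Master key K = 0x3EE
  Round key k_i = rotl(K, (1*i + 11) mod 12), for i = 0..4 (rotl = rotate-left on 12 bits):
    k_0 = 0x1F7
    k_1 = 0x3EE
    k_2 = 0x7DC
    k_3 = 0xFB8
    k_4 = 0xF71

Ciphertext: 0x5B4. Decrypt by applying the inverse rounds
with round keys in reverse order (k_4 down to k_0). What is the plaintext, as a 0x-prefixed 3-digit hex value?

0x552

s_0 = ciphertext = 0x5B4
s_1 = InvRound(s_0, k_4) = 0xA8E
s_2 = InvRound(s_1, k_3) = 0x46B
s_3 = InvRound(s_2, k_2) = 0xFDE
s_4 = InvRound(s_3, k_1) = 0x12A
s_5 = InvRound(s_4, k_0) = 0x552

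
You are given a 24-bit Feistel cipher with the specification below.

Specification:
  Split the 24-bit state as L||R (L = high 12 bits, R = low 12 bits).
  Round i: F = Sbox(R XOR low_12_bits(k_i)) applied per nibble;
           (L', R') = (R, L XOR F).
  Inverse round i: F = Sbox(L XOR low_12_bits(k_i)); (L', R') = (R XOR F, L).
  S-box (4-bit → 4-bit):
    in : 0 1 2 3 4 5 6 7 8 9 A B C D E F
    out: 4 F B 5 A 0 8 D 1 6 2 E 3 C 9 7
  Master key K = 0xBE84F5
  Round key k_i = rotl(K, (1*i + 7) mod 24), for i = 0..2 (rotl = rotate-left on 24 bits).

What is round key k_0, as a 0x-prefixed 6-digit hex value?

K = 0xBE84F5
k_0 = rotl(K, (1*0+7) mod 24) = rotl(K, 7) = 0x427ADF

0x427ADF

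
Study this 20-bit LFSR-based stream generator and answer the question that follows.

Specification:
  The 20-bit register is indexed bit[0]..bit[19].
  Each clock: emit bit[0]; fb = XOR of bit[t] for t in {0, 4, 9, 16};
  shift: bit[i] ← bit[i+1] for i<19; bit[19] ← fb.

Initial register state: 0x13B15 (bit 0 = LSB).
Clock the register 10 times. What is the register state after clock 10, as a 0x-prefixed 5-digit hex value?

reg_0 = 0x13B15
clock 1: out=1, reg = 0x09D8A
clock 2: out=0, reg = 0x04EC5
clock 3: out=1, reg = 0x02762
clock 4: out=0, reg = 0x813B1
clock 5: out=1, reg = 0xC09D8
clock 6: out=0, reg = 0xE04EC
clock 7: out=0, reg = 0x70276
clock 8: out=0, reg = 0xB813B
clock 9: out=1, reg = 0xDC09D
clock 10: out=1, reg = 0xEE04E

0xEE04E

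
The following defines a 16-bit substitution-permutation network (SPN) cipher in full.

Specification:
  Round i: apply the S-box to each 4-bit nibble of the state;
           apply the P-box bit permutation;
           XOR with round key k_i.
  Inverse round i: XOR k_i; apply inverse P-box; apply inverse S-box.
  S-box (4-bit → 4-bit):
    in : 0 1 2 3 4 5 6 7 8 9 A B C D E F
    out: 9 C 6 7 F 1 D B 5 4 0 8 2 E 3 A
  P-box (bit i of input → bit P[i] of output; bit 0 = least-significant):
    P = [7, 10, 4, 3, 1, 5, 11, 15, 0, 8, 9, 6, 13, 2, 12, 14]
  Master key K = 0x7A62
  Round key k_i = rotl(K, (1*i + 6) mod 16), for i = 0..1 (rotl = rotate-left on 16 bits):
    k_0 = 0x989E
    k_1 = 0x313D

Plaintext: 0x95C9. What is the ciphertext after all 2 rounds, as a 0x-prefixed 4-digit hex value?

s_0 = plaintext = 0x95C9
s_1 = Round(s_0, k_0) = 0x88AF
s_2 = Round(s_1, k_1) = 0x0734

0x0734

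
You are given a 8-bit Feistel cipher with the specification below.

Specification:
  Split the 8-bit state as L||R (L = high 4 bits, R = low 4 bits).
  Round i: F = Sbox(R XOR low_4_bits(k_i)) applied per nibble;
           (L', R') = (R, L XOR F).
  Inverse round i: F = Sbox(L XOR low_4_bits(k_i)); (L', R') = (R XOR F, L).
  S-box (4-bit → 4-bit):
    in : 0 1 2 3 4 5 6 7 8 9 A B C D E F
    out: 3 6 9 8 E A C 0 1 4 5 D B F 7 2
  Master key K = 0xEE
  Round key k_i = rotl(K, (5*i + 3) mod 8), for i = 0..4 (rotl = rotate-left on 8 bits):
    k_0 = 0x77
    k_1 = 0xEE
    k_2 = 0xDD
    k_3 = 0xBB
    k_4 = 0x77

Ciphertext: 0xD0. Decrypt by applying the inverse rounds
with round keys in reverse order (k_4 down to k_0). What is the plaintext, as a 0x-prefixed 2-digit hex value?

s_0 = ciphertext = 0xD0
s_1 = InvRound(s_0, k_4) = 0x5D
s_2 = InvRound(s_1, k_3) = 0xA5
s_3 = InvRound(s_2, k_2) = 0x5A
s_4 = InvRound(s_3, k_1) = 0x75
s_5 = InvRound(s_4, k_0) = 0x67

0x67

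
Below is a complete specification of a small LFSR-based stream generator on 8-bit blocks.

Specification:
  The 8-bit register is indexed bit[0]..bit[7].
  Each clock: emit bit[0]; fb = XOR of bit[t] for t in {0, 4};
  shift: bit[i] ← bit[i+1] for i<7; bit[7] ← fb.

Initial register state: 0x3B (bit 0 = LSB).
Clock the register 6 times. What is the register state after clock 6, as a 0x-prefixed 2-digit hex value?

0xE0

reg_0 = 0x3B
clock 1: out=1, reg = 0x1D
clock 2: out=1, reg = 0x0E
clock 3: out=0, reg = 0x07
clock 4: out=1, reg = 0x83
clock 5: out=1, reg = 0xC1
clock 6: out=1, reg = 0xE0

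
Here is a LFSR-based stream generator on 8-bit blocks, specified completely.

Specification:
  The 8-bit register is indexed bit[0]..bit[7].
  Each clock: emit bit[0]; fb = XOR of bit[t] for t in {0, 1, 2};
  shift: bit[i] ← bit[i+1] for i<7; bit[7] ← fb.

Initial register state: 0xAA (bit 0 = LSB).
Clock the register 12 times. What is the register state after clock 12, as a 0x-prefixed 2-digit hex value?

reg_0 = 0xAA
clock 1: out=0, reg = 0xD5
clock 2: out=1, reg = 0x6A
clock 3: out=0, reg = 0xB5
clock 4: out=1, reg = 0x5A
clock 5: out=0, reg = 0xAD
clock 6: out=1, reg = 0x56
clock 7: out=0, reg = 0x2B
clock 8: out=1, reg = 0x15
clock 9: out=1, reg = 0x0A
clock 10: out=0, reg = 0x85
clock 11: out=1, reg = 0x42
clock 12: out=0, reg = 0xA1

0xA1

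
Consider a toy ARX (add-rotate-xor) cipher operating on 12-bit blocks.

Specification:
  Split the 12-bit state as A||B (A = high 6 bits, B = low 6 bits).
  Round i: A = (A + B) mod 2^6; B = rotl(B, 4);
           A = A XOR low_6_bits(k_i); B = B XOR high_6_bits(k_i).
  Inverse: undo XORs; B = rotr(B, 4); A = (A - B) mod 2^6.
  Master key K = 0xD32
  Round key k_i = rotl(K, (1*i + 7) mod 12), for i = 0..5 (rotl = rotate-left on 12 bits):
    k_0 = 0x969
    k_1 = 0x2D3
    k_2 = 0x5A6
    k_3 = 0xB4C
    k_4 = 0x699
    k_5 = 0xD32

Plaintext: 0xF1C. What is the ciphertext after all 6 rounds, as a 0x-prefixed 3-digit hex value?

0x94A

s_0 = plaintext = 0xF1C
s_1 = Round(s_0, k_0) = 0xC62
s_2 = Round(s_1, k_1) = 0x023
s_3 = Round(s_2, k_2) = 0x16E
s_4 = Round(s_3, k_3) = 0xFC6
s_5 = Round(s_4, k_4) = 0x73B
s_6 = Round(s_5, k_5) = 0x94A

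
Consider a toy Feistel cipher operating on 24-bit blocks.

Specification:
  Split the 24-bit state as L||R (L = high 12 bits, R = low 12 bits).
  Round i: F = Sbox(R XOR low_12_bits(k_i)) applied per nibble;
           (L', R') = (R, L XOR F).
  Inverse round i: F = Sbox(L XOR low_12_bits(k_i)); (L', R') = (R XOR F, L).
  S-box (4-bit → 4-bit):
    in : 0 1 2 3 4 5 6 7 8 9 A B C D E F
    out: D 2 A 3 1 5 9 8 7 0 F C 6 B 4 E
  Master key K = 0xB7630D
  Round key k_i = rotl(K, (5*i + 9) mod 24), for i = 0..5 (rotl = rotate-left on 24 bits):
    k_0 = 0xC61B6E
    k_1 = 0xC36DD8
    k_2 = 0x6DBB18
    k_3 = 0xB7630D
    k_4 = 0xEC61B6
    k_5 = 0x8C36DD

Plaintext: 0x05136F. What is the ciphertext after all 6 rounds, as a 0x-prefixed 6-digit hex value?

s_0 = plaintext = 0x05136F
s_1 = Round(s_0, k_0) = 0x36F783
s_2 = Round(s_1, k_1) = 0x783C33
s_3 = Round(s_2, k_2) = 0xC33F2F
s_4 = Round(s_3, k_3) = 0xF2FA99
s_5 = Round(s_4, k_4) = 0xA99381
s_6 = Round(s_5, k_5) = 0x381FCF

0x381FCF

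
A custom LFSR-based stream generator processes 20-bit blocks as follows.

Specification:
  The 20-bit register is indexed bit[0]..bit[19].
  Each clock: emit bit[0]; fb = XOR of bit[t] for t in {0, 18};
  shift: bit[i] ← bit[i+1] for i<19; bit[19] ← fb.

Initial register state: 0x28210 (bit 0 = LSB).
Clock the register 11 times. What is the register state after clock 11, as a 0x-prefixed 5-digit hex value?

0xEA050

reg_0 = 0x28210
clock 1: out=0, reg = 0x14108
clock 2: out=0, reg = 0x0A084
clock 3: out=0, reg = 0x05042
clock 4: out=0, reg = 0x02821
clock 5: out=1, reg = 0x81410
clock 6: out=0, reg = 0x40A08
clock 7: out=0, reg = 0xA0504
clock 8: out=0, reg = 0x50282
clock 9: out=0, reg = 0xA8141
clock 10: out=1, reg = 0xD40A0
clock 11: out=0, reg = 0xEA050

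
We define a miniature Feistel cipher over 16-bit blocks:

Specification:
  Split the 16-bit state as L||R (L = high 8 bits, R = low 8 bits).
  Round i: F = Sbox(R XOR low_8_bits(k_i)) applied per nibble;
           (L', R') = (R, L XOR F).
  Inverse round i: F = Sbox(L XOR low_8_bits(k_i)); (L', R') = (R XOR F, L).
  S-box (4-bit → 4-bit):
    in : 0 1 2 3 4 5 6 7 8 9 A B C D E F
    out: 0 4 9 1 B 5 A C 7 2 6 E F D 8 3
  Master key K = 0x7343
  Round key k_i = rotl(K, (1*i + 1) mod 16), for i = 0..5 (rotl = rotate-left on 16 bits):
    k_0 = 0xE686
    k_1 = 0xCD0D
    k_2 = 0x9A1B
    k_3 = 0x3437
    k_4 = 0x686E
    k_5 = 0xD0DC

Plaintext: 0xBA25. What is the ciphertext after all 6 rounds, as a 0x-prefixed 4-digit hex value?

0x4D77

s_0 = plaintext = 0xBA25
s_1 = Round(s_0, k_0) = 0x25DB
s_2 = Round(s_1, k_1) = 0xDBFF
s_3 = Round(s_2, k_2) = 0xFF50
s_4 = Round(s_3, k_3) = 0x5053
s_5 = Round(s_4, k_4) = 0x534D
s_6 = Round(s_5, k_5) = 0x4D77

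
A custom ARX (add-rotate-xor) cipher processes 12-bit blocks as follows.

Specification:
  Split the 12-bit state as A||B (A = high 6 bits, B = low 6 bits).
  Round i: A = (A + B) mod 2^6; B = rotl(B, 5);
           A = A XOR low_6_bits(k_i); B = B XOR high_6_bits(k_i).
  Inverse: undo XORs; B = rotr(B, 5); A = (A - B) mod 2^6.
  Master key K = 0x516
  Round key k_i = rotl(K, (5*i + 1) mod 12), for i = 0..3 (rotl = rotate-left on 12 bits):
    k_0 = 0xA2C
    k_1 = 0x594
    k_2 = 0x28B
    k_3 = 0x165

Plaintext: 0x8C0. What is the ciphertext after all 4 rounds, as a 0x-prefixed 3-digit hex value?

0x720

s_0 = plaintext = 0x8C0
s_1 = Round(s_0, k_0) = 0x3E8
s_2 = Round(s_1, k_1) = 0x8C2
s_3 = Round(s_2, k_2) = 0xB8B
s_4 = Round(s_3, k_3) = 0x720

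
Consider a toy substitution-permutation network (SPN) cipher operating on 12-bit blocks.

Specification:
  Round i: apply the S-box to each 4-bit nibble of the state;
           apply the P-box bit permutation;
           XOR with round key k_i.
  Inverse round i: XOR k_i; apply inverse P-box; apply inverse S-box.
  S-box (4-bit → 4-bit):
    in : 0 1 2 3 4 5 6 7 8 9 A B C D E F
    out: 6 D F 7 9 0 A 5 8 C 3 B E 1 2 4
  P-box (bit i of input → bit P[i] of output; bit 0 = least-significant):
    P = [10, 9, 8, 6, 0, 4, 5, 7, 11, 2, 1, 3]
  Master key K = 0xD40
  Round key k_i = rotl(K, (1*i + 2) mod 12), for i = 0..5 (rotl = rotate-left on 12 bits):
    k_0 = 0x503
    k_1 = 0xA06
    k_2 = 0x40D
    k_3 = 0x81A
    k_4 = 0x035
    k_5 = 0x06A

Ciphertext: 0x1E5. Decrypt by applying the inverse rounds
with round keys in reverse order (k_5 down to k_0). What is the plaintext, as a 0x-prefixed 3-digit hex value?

0xEC0

s_0 = ciphertext = 0x1E5
s_1 = InvRound(s_0, k_5) = 0xC4F
s_2 = InvRound(s_1, k_4) = 0x104
s_3 = InvRound(s_2, k_3) = 0x2EF
s_4 = InvRound(s_3, k_2) = 0xF9B
s_5 = InvRound(s_4, k_1) = 0x6B7
s_6 = InvRound(s_5, k_0) = 0xEC0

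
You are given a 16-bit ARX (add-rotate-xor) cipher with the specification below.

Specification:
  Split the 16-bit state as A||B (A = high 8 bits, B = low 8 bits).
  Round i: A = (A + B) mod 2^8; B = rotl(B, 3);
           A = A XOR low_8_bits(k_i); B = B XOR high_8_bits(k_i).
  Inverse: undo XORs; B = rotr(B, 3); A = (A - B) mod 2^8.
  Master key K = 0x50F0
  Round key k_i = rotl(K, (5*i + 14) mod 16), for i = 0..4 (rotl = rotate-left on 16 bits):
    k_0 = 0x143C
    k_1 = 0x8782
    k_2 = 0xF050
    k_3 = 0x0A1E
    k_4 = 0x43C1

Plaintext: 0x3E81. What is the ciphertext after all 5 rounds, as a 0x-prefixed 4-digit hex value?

s_0 = plaintext = 0x3E81
s_1 = Round(s_0, k_0) = 0x8318
s_2 = Round(s_1, k_1) = 0x1947
s_3 = Round(s_2, k_2) = 0x30CA
s_4 = Round(s_3, k_3) = 0xE45C
s_5 = Round(s_4, k_4) = 0x81A1

0x81A1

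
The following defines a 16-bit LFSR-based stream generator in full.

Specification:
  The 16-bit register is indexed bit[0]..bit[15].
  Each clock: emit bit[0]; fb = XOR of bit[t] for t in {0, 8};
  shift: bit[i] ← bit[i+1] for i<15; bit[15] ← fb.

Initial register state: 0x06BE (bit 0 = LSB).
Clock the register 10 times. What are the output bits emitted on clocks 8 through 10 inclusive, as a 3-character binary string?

101

reg_0 = 0x06BE
clock 1: out=0, reg = 0x035F
clock 2: out=1, reg = 0x01AF
clock 3: out=1, reg = 0x00D7
clock 4: out=1, reg = 0x806B
clock 5: out=1, reg = 0xC035
clock 6: out=1, reg = 0xE01A
clock 7: out=0, reg = 0x700D
clock 8: out=1, reg = 0xB806
clock 9: out=0, reg = 0x5C03
clock 10: out=1, reg = 0xAE01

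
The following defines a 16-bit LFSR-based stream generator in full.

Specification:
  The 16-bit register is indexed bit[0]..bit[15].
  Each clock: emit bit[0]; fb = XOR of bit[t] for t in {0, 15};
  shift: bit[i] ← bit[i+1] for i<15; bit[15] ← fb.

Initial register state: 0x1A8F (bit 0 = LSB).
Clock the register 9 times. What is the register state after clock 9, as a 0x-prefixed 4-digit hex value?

reg_0 = 0x1A8F
clock 1: out=1, reg = 0x8D47
clock 2: out=1, reg = 0x46A3
clock 3: out=1, reg = 0xA351
clock 4: out=1, reg = 0x51A8
clock 5: out=0, reg = 0x28D4
clock 6: out=0, reg = 0x146A
clock 7: out=0, reg = 0x0A35
clock 8: out=1, reg = 0x851A
clock 9: out=0, reg = 0xC28D

0xC28D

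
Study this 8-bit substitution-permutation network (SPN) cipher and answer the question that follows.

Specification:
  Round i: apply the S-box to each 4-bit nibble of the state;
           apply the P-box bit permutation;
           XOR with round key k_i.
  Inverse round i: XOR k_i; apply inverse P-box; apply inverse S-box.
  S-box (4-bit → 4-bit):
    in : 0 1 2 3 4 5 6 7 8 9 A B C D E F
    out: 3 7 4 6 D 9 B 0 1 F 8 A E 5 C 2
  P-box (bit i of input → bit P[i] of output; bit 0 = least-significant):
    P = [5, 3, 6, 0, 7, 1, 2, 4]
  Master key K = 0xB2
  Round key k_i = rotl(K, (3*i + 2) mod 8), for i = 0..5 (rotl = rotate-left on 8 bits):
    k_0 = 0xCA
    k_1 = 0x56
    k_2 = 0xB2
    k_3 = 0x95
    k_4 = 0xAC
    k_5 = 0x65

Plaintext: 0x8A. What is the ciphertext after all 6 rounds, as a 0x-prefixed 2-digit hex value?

s_0 = plaintext = 0x8A
s_1 = Round(s_0, k_0) = 0x4B
s_2 = Round(s_1, k_1) = 0xCB
s_3 = Round(s_2, k_2) = 0xAD
s_4 = Round(s_3, k_3) = 0xE5
s_5 = Round(s_4, k_4) = 0x99
s_6 = Round(s_5, k_5) = 0x9A

0x9A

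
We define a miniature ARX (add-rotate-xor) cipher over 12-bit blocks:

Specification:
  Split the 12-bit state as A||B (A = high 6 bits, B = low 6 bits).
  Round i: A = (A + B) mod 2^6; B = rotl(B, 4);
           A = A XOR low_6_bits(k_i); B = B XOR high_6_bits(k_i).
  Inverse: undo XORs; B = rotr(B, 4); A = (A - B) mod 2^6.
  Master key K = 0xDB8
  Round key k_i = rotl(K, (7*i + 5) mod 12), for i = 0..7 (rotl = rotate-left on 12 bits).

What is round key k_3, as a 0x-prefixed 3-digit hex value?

K = 0xDB8
k_0 = rotl(K, (7*0+5) mod 12) = rotl(K, 5) = 0x71B
k_1 = rotl(K, (7*1+5) mod 12) = rotl(K, 0) = 0xDB8
k_2 = rotl(K, (7*2+5) mod 12) = rotl(K, 7) = 0xC6D
k_3 = rotl(K, (7*3+5) mod 12) = rotl(K, 2) = 0x6E3

0x6E3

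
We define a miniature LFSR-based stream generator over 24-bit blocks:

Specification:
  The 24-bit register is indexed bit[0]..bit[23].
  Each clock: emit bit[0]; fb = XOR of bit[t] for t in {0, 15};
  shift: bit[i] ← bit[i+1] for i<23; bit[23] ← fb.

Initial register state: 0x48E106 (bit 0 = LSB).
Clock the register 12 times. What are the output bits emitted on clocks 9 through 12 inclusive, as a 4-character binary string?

reg_0 = 0x48E106
clock 1: out=0, reg = 0xA47083
clock 2: out=1, reg = 0xD23841
clock 3: out=1, reg = 0xE91C20
clock 4: out=0, reg = 0x748E10
clock 5: out=0, reg = 0xBA4708
clock 6: out=0, reg = 0x5D2384
clock 7: out=0, reg = 0x2E91C2
clock 8: out=0, reg = 0x9748E1
clock 9: out=1, reg = 0xCBA470
clock 10: out=0, reg = 0xE5D238
clock 11: out=0, reg = 0xF2E91C
clock 12: out=0, reg = 0xF9748E

1000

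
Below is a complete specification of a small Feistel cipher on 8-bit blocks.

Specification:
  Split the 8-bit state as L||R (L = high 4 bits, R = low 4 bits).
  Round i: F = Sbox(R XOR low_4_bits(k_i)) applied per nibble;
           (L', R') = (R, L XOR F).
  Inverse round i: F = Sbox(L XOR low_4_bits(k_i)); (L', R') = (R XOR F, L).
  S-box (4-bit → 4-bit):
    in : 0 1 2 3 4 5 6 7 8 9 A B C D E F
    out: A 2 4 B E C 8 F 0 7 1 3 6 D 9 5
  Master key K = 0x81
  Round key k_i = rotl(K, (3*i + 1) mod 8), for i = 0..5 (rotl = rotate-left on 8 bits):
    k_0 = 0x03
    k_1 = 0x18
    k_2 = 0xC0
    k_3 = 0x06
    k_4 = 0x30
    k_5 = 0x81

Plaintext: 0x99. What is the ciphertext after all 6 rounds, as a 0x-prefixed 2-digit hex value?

s_0 = plaintext = 0x99
s_1 = Round(s_0, k_0) = 0x98
s_2 = Round(s_1, k_1) = 0x83
s_3 = Round(s_2, k_2) = 0x33
s_4 = Round(s_3, k_3) = 0x3F
s_5 = Round(s_4, k_4) = 0xF6
s_6 = Round(s_5, k_5) = 0x60

0x60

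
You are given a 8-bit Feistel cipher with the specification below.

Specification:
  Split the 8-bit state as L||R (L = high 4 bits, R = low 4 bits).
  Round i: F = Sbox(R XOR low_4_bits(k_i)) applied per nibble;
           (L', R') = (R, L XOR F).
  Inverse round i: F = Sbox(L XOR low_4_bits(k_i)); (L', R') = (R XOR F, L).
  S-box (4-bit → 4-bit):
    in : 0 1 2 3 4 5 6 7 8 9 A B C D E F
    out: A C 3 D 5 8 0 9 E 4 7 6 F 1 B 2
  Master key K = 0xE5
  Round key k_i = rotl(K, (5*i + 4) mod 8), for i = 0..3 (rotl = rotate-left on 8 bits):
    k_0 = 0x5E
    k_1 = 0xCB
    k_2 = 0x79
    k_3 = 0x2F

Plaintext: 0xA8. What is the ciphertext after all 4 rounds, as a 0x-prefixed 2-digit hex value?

s_0 = plaintext = 0xA8
s_1 = Round(s_0, k_0) = 0x8A
s_2 = Round(s_1, k_1) = 0xA4
s_3 = Round(s_2, k_2) = 0x4B
s_4 = Round(s_3, k_3) = 0xB1

0xB1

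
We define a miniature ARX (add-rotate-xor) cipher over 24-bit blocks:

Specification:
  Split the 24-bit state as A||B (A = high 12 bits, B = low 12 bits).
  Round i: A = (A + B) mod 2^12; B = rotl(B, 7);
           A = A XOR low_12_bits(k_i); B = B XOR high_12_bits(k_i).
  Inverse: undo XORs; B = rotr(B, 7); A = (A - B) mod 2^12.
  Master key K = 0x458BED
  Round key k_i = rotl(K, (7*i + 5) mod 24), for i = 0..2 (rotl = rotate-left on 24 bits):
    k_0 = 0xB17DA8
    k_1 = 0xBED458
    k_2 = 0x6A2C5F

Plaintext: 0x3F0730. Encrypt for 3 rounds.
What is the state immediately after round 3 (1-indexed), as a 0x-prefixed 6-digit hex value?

s_0 = plaintext = 0x3F0730
s_1 = Round(s_0, k_0) = 0x68832E
s_2 = Round(s_1, k_1) = 0xDEECF4
s_3 = Round(s_2, k_2) = 0x6BDCC5

0x6BDCC5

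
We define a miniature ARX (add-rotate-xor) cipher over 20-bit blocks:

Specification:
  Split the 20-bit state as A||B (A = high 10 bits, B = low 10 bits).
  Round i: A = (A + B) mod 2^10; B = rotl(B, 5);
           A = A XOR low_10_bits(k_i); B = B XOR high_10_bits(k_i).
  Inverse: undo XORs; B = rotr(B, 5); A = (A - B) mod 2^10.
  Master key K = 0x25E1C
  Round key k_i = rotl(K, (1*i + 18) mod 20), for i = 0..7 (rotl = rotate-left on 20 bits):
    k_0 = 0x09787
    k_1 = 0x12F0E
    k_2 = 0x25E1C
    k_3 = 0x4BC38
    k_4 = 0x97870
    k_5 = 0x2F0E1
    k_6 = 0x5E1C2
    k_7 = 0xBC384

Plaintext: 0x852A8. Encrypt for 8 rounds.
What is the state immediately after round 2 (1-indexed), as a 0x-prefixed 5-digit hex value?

s_0 = plaintext = 0x852A8
s_1 = Round(s_0, k_0) = 0xCED30
s_2 = Round(s_1, k_1) = 0xD9642
s_3 = Round(s_2, k_2) = 0xEECC5
s_4 = Round(s_3, k_3) = 0x2E189
s_5 = Round(s_4, k_4) = 0x8C772
s_6 = Round(s_5, k_5) = 0x50AE7
s_7 = Round(s_6, k_6) = 0x7AD8F
s_8 = Round(s_7, k_7) = 0x3FB1C

0xD9642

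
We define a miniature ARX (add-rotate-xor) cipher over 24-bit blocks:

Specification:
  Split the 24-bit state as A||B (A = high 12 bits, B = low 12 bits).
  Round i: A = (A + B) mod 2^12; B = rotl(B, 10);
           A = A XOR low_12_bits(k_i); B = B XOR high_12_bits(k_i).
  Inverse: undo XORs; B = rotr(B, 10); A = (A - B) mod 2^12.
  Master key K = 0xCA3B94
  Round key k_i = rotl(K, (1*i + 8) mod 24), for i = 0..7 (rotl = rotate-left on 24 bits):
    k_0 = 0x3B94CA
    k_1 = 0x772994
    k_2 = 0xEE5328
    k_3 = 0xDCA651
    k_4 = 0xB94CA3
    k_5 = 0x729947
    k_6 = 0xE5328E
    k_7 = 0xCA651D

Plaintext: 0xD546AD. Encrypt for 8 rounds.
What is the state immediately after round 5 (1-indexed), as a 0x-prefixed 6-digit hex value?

s_0 = plaintext = 0xD546AD
s_1 = Round(s_0, k_0) = 0x0CB612
s_2 = Round(s_1, k_1) = 0xF49EF6
s_3 = Round(s_2, k_2) = 0xD17558
s_4 = Round(s_3, k_3) = 0x43EC9C
s_5 = Round(s_4, k_4) = 0xC798B3
s_6 = Round(s_5, k_5) = 0xC6B905
s_7 = Round(s_6, k_6) = 0x7FE812
s_8 = Round(s_7, k_7) = 0x50D6A2

0xC798B3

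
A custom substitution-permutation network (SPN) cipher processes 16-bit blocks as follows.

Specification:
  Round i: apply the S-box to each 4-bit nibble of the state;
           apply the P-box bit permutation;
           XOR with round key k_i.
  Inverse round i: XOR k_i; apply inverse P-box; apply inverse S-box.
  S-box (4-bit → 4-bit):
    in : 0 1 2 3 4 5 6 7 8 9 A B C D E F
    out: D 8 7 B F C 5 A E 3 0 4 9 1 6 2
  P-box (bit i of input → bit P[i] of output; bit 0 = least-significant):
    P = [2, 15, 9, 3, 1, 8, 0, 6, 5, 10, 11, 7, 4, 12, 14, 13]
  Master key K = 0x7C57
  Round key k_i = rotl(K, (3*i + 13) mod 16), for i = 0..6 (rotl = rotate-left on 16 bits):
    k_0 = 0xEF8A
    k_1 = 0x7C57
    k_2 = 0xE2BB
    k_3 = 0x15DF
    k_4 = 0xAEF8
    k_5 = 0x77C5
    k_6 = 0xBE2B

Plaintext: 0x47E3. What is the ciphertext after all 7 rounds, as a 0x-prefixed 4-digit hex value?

0x32BD

s_0 = plaintext = 0x47E3
s_1 = Round(s_0, k_0) = 0x1A17
s_2 = Round(s_1, k_1) = 0xDC1F
s_3 = Round(s_2, k_2) = 0x624B
s_4 = Round(s_3, k_3) = 0x5AAC
s_5 = Round(s_4, k_4) = 0xCEF4
s_6 = Round(s_5, k_5) = 0xD8D9
s_7 = Round(s_6, k_6) = 0x32BD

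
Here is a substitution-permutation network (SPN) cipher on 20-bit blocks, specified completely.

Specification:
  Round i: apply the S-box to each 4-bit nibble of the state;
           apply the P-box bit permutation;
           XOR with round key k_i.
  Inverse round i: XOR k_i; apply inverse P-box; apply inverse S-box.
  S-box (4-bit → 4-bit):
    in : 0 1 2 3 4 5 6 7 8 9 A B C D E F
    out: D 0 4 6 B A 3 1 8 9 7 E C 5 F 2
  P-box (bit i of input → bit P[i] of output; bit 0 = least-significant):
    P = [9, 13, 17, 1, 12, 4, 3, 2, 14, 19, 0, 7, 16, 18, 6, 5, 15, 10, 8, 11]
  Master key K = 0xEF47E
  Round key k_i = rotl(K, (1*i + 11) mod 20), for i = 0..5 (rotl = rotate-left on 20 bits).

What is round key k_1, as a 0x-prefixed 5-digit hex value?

0x7EEF4

K = 0xEF47E
k_0 = rotl(K, (1*0+11) mod 20) = rotl(K, 11) = 0x3F77A
k_1 = rotl(K, (1*1+11) mod 20) = rotl(K, 12) = 0x7EEF4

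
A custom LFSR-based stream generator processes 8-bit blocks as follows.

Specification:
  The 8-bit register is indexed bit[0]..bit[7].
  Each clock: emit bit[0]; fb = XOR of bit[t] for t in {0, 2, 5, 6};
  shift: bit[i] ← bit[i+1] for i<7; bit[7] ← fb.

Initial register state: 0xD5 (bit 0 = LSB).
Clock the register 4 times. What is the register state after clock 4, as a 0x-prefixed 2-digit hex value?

reg_0 = 0xD5
clock 1: out=1, reg = 0xEA
clock 2: out=0, reg = 0x75
clock 3: out=1, reg = 0x3A
clock 4: out=0, reg = 0x9D

0x9D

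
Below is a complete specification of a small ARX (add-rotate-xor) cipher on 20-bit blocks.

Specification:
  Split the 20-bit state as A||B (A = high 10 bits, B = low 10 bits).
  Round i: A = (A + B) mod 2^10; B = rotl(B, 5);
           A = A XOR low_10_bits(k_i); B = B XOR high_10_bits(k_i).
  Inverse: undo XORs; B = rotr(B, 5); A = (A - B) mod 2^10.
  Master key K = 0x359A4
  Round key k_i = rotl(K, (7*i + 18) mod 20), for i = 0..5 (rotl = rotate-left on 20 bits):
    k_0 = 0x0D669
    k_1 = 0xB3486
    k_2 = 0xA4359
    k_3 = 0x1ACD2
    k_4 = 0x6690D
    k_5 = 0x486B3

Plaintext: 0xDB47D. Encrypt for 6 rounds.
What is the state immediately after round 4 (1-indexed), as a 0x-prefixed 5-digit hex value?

s_0 = plaintext = 0xDB47D
s_1 = Round(s_0, k_0) = 0x60F96
s_2 = Round(s_1, k_1) = 0x67C11
s_3 = Round(s_2, k_2) = 0xBA4B0
s_4 = Round(s_3, k_3) = 0xD2E6E
s_5 = Round(s_4, k_4) = 0x2D049
s_6 = Round(s_5, k_5) = 0x93803

0xD2E6E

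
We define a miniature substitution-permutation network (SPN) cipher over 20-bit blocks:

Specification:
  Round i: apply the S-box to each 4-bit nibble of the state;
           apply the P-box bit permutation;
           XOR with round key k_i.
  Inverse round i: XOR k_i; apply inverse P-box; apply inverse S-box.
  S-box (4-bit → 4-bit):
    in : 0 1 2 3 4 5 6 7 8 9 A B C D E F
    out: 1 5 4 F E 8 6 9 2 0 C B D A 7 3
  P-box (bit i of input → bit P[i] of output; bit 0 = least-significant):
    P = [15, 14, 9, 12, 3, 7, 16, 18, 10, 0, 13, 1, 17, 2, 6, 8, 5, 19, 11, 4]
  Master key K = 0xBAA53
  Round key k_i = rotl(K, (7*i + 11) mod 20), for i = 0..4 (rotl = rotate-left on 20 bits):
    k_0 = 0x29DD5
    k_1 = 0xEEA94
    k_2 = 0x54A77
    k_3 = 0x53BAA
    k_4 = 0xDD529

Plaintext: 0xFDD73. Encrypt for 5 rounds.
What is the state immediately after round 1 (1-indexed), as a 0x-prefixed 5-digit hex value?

s_0 = plaintext = 0xFDD73
s_1 = Round(s_0, k_0) = 0xE4EFA
s_2 = Round(s_1, k_1) = 0x6D579
s_3 = Round(s_2, k_2) = 0x94379
s_4 = Round(s_3, k_3) = 0x11EE5
s_5 = Round(s_4, k_4) = 0xEE9C0

0xE4EFA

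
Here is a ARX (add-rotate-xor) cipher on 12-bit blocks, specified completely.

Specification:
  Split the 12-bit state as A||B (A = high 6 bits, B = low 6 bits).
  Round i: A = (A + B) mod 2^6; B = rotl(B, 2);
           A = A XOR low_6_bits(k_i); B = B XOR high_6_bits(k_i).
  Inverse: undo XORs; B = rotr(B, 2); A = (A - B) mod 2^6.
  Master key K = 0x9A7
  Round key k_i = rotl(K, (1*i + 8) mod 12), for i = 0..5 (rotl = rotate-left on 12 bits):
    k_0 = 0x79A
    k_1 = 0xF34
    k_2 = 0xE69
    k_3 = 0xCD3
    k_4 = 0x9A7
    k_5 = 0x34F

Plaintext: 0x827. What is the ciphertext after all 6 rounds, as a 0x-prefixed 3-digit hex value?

s_0 = plaintext = 0x827
s_1 = Round(s_0, k_0) = 0x740
s_2 = Round(s_1, k_1) = 0xA7C
s_3 = Round(s_2, k_2) = 0x30A
s_4 = Round(s_3, k_3) = 0x15B
s_5 = Round(s_4, k_4) = 0x1CB
s_6 = Round(s_5, k_5) = 0x761

0x761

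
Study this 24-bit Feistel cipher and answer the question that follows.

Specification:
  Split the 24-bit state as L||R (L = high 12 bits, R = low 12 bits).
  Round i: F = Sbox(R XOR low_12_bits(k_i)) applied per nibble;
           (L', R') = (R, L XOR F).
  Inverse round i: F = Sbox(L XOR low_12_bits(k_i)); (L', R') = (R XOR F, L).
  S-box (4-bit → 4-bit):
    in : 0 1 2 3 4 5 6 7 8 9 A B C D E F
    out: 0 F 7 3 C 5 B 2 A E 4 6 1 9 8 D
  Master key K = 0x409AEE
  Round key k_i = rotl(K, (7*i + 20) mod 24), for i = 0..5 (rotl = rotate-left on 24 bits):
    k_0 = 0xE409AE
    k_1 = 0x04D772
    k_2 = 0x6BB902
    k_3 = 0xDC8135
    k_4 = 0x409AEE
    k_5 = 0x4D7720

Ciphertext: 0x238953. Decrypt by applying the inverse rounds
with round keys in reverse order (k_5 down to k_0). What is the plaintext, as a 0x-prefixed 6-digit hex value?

0x57F537

s_0 = ciphertext = 0x238953
s_1 = InvRound(s_0, k_5) = 0xCA9238
s_2 = InvRound(s_1, k_4) = 0x9FACA9
s_3 = InvRound(s_2, k_3) = 0x6B49FA
s_4 = InvRound(s_3, k_2) = 0x4916B4
s_5 = InvRound(s_4, k_1) = 0x537491
s_6 = InvRound(s_5, k_0) = 0x57F537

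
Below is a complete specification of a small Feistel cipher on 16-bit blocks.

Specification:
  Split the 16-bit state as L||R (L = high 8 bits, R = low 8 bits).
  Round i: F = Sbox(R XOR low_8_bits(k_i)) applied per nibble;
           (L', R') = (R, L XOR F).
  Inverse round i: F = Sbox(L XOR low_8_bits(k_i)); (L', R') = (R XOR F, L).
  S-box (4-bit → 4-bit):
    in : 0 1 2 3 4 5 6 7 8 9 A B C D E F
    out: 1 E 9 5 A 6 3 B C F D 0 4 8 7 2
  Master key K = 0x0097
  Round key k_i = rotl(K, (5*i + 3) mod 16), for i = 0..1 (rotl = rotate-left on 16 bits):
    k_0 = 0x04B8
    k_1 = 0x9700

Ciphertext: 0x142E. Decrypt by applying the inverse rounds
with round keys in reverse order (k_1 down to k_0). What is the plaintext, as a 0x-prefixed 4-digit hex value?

0xA0C4

s_0 = ciphertext = 0x142E
s_1 = InvRound(s_0, k_1) = 0xC414
s_2 = InvRound(s_1, k_0) = 0xA0C4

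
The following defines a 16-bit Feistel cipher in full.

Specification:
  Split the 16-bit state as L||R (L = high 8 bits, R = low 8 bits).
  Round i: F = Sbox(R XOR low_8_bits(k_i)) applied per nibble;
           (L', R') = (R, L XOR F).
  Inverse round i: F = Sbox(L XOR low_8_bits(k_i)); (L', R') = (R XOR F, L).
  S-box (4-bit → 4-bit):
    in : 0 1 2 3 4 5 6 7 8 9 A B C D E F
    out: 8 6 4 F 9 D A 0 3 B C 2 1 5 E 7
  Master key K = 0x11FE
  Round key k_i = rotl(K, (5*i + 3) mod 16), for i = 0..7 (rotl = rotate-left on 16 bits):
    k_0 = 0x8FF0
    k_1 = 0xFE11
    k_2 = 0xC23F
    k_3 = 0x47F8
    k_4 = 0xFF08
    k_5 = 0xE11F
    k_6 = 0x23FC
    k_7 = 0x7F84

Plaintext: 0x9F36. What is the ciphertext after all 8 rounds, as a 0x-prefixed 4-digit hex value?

0xF9F9

s_0 = plaintext = 0x9F36
s_1 = Round(s_0, k_0) = 0x3685
s_2 = Round(s_1, k_1) = 0x858F
s_3 = Round(s_2, k_2) = 0x8FAD
s_4 = Round(s_3, k_3) = 0xAD52
s_5 = Round(s_4, k_4) = 0x5271
s_6 = Round(s_5, k_5) = 0x71FC
s_7 = Round(s_6, k_6) = 0xFCF9
s_8 = Round(s_7, k_7) = 0xF9F9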